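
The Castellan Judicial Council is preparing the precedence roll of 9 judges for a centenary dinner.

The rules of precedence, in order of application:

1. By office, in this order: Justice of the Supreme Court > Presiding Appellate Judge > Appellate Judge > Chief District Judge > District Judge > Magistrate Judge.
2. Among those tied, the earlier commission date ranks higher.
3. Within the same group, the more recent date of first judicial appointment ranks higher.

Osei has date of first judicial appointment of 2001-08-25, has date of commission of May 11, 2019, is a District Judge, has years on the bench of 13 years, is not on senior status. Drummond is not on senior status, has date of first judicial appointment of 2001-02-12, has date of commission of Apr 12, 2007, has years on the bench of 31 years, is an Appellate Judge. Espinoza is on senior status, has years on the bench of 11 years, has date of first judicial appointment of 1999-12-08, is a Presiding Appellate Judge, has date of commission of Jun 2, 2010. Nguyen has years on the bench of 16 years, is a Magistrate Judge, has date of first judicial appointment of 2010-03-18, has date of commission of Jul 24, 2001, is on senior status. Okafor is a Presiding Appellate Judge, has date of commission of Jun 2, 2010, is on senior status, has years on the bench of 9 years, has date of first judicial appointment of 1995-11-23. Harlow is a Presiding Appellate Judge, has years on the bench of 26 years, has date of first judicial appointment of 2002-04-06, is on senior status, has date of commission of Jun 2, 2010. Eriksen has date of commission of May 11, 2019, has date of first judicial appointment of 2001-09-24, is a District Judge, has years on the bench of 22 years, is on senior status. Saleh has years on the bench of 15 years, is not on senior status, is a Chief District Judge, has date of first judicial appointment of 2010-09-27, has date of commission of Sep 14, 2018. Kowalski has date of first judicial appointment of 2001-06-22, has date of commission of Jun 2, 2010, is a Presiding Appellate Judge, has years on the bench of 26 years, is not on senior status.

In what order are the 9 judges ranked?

Harlow, Kowalski, Espinoza, Okafor, Drummond, Saleh, Eriksen, Osei, Nguyen

By office: Harlow, Kowalski, Espinoza and Okafor (Presiding Appellate Judge); then Drummond (Appellate Judge); then Saleh (Chief District Judge); then Eriksen and Osei (District Judge); then Nguyen (Magistrate Judge).
Harlow, Kowalski, Espinoza and Okafor all have date of commission Jun 2, 2010, so the next rule applies.
Among Harlow, Kowalski, Espinoza and Okafor, by date of first judicial appointment (later first): Harlow (2002-04-06) before Kowalski (2001-06-22) before Espinoza (1999-12-08) before Okafor (1995-11-23).
Eriksen and Osei both have date of commission May 11, 2019, so the next rule applies.
Among Eriksen and Osei, by date of first judicial appointment (later first): Eriksen (2001-09-24) before Osei (2001-08-25).
Full order: Harlow, Kowalski, Espinoza, Okafor, Drummond, Saleh, Eriksen, Osei, Nguyen.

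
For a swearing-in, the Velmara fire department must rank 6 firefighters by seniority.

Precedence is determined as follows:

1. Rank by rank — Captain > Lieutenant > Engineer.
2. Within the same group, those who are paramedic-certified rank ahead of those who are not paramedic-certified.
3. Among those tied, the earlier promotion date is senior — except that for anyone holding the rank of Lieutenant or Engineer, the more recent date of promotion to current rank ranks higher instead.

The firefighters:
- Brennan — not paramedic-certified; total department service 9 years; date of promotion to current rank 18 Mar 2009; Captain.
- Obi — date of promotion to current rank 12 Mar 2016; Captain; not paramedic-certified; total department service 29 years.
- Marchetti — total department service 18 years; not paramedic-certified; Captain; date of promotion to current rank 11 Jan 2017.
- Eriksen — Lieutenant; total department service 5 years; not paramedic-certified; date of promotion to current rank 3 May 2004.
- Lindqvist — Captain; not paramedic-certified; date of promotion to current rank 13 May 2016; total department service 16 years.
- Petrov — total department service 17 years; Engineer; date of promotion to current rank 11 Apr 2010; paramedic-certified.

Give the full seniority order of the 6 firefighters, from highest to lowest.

By rank: Brennan, Obi, Lindqvist and Marchetti (Captain); then Eriksen (Lieutenant); then Petrov (Engineer).
Brennan, Obi, Lindqvist and Marchetti are each not paramedic-certified, so the next rule applies.
Among Brennan, Obi, Lindqvist and Marchetti, by date of promotion to current rank (earlier first): Brennan (18 Mar 2009) before Obi (12 Mar 2016) before Lindqvist (13 May 2016) before Marchetti (11 Jan 2017).
Full order: Brennan, Obi, Lindqvist, Marchetti, Eriksen, Petrov.

Brennan, Obi, Lindqvist, Marchetti, Eriksen, Petrov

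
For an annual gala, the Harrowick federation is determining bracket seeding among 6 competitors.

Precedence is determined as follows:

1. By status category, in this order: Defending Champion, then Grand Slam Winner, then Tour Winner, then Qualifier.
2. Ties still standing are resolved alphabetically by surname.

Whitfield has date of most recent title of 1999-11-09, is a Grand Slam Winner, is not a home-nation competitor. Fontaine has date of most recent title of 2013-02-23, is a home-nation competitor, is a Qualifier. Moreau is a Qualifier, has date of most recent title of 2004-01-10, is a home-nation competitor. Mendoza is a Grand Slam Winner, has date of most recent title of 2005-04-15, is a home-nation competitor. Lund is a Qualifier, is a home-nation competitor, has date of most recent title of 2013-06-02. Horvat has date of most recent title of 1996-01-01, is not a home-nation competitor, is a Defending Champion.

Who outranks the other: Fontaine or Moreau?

By status category: Horvat (Defending Champion); then Mendoza and Whitfield (Grand Slam Winner); then Fontaine, Lund and Moreau (Qualifier).
Among Mendoza and Whitfield, alphabetically by surname: Mendoza before Whitfield.
Among Fontaine, Lund and Moreau, alphabetically by surname: Fontaine before Lund before Moreau.
So Fontaine takes precedence.

Fontaine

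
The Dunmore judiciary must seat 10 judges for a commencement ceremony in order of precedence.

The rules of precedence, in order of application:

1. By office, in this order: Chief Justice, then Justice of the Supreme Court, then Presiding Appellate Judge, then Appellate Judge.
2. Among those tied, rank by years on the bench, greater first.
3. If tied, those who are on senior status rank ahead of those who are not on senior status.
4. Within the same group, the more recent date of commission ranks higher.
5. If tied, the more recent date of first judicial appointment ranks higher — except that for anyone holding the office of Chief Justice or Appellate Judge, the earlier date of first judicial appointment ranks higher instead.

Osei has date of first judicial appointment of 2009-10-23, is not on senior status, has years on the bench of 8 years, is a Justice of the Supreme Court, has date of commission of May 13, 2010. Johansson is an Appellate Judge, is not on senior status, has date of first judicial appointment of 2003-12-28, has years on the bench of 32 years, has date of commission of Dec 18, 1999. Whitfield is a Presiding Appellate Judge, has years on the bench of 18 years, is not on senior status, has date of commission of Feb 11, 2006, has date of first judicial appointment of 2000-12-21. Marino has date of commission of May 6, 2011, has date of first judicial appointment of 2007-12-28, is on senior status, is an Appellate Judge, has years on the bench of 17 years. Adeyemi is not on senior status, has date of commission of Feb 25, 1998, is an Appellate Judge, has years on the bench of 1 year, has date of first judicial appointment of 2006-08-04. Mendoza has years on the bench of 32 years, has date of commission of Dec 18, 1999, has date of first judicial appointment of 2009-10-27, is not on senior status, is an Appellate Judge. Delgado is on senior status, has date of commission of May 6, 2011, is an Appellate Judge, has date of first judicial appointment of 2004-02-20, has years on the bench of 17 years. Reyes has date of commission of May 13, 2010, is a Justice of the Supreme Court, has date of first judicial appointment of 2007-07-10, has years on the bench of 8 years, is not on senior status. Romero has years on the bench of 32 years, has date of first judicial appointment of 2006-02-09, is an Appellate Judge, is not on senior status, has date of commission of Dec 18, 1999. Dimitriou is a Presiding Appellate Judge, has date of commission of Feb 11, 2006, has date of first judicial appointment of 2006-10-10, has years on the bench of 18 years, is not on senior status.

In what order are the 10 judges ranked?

By office: Osei and Reyes (Justice of the Supreme Court); then Dimitriou and Whitfield (Presiding Appellate Judge); then Johansson, Romero, Mendoza, Delgado, Marino and Adeyemi (Appellate Judge).
Osei and Reyes both have years on the bench 8 years, so the next rule applies.
Osei and Reyes are each not on senior status, so the next rule applies.
Osei and Reyes both have date of commission May 13, 2010, so the next rule applies.
Among Osei and Reyes, by date of first judicial appointment (later first): Osei (2009-10-23) before Reyes (2007-07-10).
Dimitriou and Whitfield both have years on the bench 18 years, so the next rule applies.
Dimitriou and Whitfield are each not on senior status, so the next rule applies.
Dimitriou and Whitfield both have date of commission Feb 11, 2006, so the next rule applies.
Among Dimitriou and Whitfield, by date of first judicial appointment (later first): Dimitriou (2006-10-10) before Whitfield (2000-12-21).
Among Johansson, Romero, Mendoza, Delgado, Marino and Adeyemi, by years on the bench (higher first): Johansson, Romero and Mendoza (32 years) before Delgado and Marino (17 years) before Adeyemi (1 year).
Johansson, Romero and Mendoza are each not on senior status, so the next rule applies.
Johansson, Romero and Mendoza all have date of commission Dec 18, 1999, so the next rule applies.
Among Johansson, Romero and Mendoza, by date of first judicial appointment (earlier first) (reversed rule for this group): Johansson (2003-12-28) before Romero (2006-02-09) before Mendoza (2009-10-27).
Delgado and Marino are each on senior status, so the next rule applies.
Delgado and Marino both have date of commission May 6, 2011, so the next rule applies.
Among Delgado and Marino, by date of first judicial appointment (earlier first) (reversed rule for this group): Delgado (2004-02-20) before Marino (2007-12-28).
Full order: Osei, Reyes, Dimitriou, Whitfield, Johansson, Romero, Mendoza, Delgado, Marino, Adeyemi.

Osei, Reyes, Dimitriou, Whitfield, Johansson, Romero, Mendoza, Delgado, Marino, Adeyemi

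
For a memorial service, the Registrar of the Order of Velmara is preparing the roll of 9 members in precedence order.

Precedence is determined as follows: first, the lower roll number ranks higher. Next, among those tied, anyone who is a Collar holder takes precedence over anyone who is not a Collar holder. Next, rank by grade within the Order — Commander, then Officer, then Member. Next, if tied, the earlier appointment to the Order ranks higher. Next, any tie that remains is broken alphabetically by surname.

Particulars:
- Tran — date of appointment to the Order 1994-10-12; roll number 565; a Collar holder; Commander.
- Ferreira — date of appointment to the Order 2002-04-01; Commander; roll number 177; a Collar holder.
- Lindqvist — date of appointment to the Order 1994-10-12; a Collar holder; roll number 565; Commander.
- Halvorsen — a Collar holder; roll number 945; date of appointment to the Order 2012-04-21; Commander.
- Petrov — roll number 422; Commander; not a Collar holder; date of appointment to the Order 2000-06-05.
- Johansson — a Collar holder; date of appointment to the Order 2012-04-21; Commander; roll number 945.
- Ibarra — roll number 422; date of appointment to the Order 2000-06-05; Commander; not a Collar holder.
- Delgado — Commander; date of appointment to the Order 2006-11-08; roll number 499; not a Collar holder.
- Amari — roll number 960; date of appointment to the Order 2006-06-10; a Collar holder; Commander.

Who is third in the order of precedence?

Petrov

By roll number (lower first): Ferreira (177); then Ibarra and Petrov (both 422); then Delgado (499); then Lindqvist and Tran (both 565); then Halvorsen and Johansson (both 945); then Amari (960).
Ibarra and Petrov are each not a Collar holder, so the next rule applies.
Ibarra and Petrov are each Commander, so the next rule applies.
Ibarra and Petrov both have date of appointment to the Order 2000-06-05, so the next rule applies.
Among Ibarra and Petrov, alphabetically by surname: Ibarra before Petrov.
Lindqvist and Tran are each a Collar holder, so the next rule applies.
Lindqvist and Tran are each Commander, so the next rule applies.
Lindqvist and Tran both have date of appointment to the Order 1994-10-12, so the next rule applies.
Among Lindqvist and Tran, alphabetically by surname: Lindqvist before Tran.
Halvorsen and Johansson are each a Collar holder, so the next rule applies.
Halvorsen and Johansson are each Commander, so the next rule applies.
Halvorsen and Johansson both have date of appointment to the Order 2012-04-21, so the next rule applies.
Among Halvorsen and Johansson, alphabetically by surname: Halvorsen before Johansson.
Order: Ferreira, Ibarra, Petrov, Delgado, Lindqvist, Tran, Halvorsen, Johansson, Amari.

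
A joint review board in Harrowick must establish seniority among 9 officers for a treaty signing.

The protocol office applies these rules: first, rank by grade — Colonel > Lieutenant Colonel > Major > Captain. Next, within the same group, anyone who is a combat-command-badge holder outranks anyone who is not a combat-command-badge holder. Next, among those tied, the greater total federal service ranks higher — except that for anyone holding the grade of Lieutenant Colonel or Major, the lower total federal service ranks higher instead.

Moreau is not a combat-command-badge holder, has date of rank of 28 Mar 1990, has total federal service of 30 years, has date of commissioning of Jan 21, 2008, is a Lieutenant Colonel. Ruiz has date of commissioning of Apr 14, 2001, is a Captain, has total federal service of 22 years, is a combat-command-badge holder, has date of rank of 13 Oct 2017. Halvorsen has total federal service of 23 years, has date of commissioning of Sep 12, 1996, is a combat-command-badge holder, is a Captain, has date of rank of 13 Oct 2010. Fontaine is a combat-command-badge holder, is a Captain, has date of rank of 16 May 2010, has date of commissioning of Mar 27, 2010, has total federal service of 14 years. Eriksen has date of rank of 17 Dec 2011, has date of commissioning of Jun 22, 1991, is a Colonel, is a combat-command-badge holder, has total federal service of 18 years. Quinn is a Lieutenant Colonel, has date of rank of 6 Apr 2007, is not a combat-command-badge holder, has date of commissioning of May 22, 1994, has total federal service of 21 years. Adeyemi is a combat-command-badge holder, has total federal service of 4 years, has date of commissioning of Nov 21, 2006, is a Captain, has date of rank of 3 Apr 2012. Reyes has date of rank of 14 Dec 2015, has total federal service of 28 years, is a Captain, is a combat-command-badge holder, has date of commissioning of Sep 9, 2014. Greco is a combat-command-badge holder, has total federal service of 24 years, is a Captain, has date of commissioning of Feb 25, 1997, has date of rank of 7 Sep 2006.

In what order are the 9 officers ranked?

Eriksen, Quinn, Moreau, Reyes, Greco, Halvorsen, Ruiz, Fontaine, Adeyemi

By grade: Eriksen (Colonel); then Quinn and Moreau (Lieutenant Colonel); then Reyes, Greco, Halvorsen, Ruiz, Fontaine and Adeyemi (Captain).
Quinn and Moreau are each not a combat-command-badge holder, so the next rule applies.
Among Quinn and Moreau, by total federal service (lower first) (reversed rule for this group): Quinn (21 years) before Moreau (30 years).
Reyes, Greco, Halvorsen, Ruiz, Fontaine and Adeyemi are each a combat-command-badge holder, so the next rule applies.
Among Reyes, Greco, Halvorsen, Ruiz, Fontaine and Adeyemi, by total federal service (higher first): Reyes (28 years) before Greco (24 years) before Halvorsen (23 years) before Ruiz (22 years) before Fontaine (14 years) before Adeyemi (4 years).
Full order: Eriksen, Quinn, Moreau, Reyes, Greco, Halvorsen, Ruiz, Fontaine, Adeyemi.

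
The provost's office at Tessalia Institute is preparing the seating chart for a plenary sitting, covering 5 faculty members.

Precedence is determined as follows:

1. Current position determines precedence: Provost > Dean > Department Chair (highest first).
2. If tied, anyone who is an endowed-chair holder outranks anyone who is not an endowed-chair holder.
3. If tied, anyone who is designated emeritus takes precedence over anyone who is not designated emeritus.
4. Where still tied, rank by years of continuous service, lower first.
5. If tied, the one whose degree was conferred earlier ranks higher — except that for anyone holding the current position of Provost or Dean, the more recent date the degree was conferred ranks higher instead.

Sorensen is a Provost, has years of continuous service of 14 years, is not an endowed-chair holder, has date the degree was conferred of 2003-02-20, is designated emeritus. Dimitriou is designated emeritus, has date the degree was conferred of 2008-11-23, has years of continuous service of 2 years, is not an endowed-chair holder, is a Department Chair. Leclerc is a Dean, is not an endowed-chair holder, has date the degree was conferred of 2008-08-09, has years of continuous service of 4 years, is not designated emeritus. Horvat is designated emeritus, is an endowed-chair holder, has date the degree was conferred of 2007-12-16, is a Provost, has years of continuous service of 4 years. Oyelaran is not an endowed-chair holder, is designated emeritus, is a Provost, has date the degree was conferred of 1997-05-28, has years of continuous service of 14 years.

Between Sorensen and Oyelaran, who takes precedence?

By current position: Horvat, Sorensen and Oyelaran (Provost); then Leclerc (Dean); then Dimitriou (Department Chair).
Among Horvat, Sorensen and Oyelaran, an endowed-chair holder before not an endowed-chair holder: Horvat (an endowed-chair holder) before Sorensen and Oyelaran (not an endowed-chair holder).
Sorensen and Oyelaran are each designated emeritus, so the next rule applies.
Sorensen and Oyelaran both have years of continuous service 14 years, so the next rule applies.
Among Sorensen and Oyelaran, by date the degree was conferred (later first) (reversed rule for this group): Sorensen (2003-02-20) before Oyelaran (1997-05-28).
So Sorensen takes precedence.

Sorensen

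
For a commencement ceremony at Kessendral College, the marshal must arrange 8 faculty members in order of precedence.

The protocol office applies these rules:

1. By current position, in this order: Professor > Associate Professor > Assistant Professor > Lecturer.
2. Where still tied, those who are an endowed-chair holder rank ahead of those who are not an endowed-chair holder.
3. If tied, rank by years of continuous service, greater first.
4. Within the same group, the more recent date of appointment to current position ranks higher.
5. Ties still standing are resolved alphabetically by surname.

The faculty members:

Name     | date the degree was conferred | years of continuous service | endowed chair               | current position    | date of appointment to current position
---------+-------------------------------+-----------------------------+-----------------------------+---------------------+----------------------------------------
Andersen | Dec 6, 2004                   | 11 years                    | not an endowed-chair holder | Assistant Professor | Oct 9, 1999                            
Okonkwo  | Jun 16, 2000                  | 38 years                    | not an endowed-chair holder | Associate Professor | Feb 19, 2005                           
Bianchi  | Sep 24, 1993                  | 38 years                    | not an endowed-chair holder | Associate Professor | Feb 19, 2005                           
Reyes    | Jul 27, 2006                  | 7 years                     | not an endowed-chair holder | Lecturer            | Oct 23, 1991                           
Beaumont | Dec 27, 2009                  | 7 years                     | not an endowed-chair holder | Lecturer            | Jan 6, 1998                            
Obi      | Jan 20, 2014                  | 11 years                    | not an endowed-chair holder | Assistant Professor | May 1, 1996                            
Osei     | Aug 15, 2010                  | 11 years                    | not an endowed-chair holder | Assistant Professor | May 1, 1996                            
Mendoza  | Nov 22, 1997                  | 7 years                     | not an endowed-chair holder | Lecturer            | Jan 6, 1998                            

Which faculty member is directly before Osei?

By current position: Bianchi and Okonkwo (Associate Professor); then Andersen, Obi and Osei (Assistant Professor); then Beaumont, Mendoza and Reyes (Lecturer).
Bianchi and Okonkwo are each not an endowed-chair holder, so the next rule applies.
Bianchi and Okonkwo both have years of continuous service 38 years, so the next rule applies.
Bianchi and Okonkwo both have date of appointment to current position Feb 19, 2005, so the next rule applies.
Among Bianchi and Okonkwo, alphabetically by surname: Bianchi before Okonkwo.
Andersen, Obi and Osei are each not an endowed-chair holder, so the next rule applies.
Andersen, Obi and Osei all have years of continuous service 11 years, so the next rule applies.
Among Andersen, Obi and Osei, by date of appointment to current position (later first): Andersen (Oct 9, 1999) before Obi and Osei (May 1, 1996).
Among Obi and Osei, alphabetically by surname: Obi before Osei.
Beaumont, Mendoza and Reyes are each not an endowed-chair holder, so the next rule applies.
Beaumont, Mendoza and Reyes all have years of continuous service 7 years, so the next rule applies.
Among Beaumont, Mendoza and Reyes, by date of appointment to current position (later first): Beaumont and Mendoza (Jan 6, 1998) before Reyes (Oct 23, 1991).
Among Beaumont and Mendoza, alphabetically by surname: Beaumont before Mendoza.
Order: Bianchi, Okonkwo, Andersen, Obi, Osei, Beaumont, Mendoza, Reyes.

Obi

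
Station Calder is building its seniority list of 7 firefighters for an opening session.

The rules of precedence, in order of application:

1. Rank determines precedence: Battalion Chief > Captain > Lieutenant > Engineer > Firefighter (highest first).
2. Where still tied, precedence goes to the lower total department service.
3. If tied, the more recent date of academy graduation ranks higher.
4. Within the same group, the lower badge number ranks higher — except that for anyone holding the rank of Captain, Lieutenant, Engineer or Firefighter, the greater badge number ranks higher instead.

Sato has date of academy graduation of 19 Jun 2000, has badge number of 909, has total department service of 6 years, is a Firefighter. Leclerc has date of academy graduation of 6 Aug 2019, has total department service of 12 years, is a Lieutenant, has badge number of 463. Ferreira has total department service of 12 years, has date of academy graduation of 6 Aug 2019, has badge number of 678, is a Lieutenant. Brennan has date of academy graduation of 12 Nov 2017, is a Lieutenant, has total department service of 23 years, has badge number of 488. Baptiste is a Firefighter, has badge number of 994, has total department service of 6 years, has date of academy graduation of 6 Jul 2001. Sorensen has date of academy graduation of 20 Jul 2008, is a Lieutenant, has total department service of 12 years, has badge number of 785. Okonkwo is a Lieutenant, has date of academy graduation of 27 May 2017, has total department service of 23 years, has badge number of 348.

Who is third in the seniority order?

By rank: Ferreira, Leclerc, Sorensen, Brennan and Okonkwo (Lieutenant); then Baptiste and Sato (Firefighter).
Among Ferreira, Leclerc, Sorensen, Brennan and Okonkwo, by total department service (lower first): Ferreira, Leclerc and Sorensen (12 years) before Brennan and Okonkwo (23 years).
Among Ferreira, Leclerc and Sorensen, by date of academy graduation (later first): Ferreira and Leclerc (6 Aug 2019) before Sorensen (20 Jul 2008).
Among Ferreira and Leclerc, by badge number (higher first) (reversed rule for this group): Ferreira (678) before Leclerc (463).
Among Brennan and Okonkwo, by date of academy graduation (later first): Brennan (12 Nov 2017) before Okonkwo (27 May 2017).
Baptiste and Sato both have total department service 6 years, so the next rule applies.
Among Baptiste and Sato, by date of academy graduation (later first): Baptiste (6 Jul 2001) before Sato (19 Jun 2000).
Order: Ferreira, Leclerc, Sorensen, Brennan, Okonkwo, Baptiste, Sato.

Sorensen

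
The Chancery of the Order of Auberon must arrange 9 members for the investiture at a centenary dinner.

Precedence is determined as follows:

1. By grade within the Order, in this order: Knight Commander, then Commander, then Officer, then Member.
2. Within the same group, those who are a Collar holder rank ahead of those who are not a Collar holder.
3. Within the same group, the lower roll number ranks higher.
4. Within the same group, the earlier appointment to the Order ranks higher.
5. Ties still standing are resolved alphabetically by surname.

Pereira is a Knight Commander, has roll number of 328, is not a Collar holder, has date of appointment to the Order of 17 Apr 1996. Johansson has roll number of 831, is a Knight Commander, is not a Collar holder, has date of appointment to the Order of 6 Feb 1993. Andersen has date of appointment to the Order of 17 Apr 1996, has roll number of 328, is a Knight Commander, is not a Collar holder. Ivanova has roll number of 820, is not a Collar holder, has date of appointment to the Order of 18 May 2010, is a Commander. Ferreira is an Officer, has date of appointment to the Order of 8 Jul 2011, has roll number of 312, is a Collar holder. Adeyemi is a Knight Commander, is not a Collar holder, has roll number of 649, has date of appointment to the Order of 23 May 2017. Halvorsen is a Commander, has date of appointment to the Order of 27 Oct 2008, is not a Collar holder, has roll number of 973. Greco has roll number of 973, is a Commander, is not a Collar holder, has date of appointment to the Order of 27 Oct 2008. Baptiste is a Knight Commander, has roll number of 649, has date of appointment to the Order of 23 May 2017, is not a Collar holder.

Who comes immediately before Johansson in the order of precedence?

Baptiste

By grade within the Order: Andersen, Pereira, Adeyemi, Baptiste and Johansson (Knight Commander); then Ivanova, Greco and Halvorsen (Commander); then Ferreira (Officer).
Andersen, Pereira, Adeyemi, Baptiste and Johansson are each not a Collar holder, so the next rule applies.
Among Andersen, Pereira, Adeyemi, Baptiste and Johansson, by roll number (lower first): Andersen and Pereira (328) before Adeyemi and Baptiste (649) before Johansson (831).
Andersen and Pereira both have date of appointment to the Order 17 Apr 1996, so the next rule applies.
Among Andersen and Pereira, alphabetically by surname: Andersen before Pereira.
Adeyemi and Baptiste both have date of appointment to the Order 23 May 2017, so the next rule applies.
Among Adeyemi and Baptiste, alphabetically by surname: Adeyemi before Baptiste.
Ivanova, Greco and Halvorsen are each not a Collar holder, so the next rule applies.
Among Ivanova, Greco and Halvorsen, by roll number (lower first): Ivanova (820) before Greco and Halvorsen (973).
Greco and Halvorsen both have date of appointment to the Order 27 Oct 2008, so the next rule applies.
Among Greco and Halvorsen, alphabetically by surname: Greco before Halvorsen.
Order: Andersen, Pereira, Adeyemi, Baptiste, Johansson, Ivanova, Greco, Halvorsen, Ferreira.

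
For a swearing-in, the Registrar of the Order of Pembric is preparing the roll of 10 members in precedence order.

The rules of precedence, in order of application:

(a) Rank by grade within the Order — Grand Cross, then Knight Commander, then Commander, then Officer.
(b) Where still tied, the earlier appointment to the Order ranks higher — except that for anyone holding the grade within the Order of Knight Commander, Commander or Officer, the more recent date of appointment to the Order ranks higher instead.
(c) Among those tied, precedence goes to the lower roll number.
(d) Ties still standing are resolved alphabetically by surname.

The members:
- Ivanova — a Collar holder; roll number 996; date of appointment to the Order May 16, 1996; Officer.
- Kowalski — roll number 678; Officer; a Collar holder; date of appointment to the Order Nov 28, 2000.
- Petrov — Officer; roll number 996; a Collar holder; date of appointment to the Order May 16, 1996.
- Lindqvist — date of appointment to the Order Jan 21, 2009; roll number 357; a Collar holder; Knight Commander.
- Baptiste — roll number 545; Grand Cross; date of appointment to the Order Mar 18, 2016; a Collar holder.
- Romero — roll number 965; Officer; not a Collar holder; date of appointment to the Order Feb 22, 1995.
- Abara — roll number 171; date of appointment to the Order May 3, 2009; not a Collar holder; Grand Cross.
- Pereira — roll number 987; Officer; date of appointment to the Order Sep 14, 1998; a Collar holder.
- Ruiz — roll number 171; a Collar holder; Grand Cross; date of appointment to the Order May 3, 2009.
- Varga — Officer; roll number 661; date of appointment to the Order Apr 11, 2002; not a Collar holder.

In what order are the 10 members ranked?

By grade within the Order: Abara, Ruiz and Baptiste (Grand Cross); then Lindqvist (Knight Commander); then Varga, Kowalski, Pereira, Ivanova, Petrov and Romero (Officer).
Among Abara, Ruiz and Baptiste, by date of appointment to the Order (earlier first): Abara and Ruiz (May 3, 2009) before Baptiste (Mar 18, 2016).
Abara and Ruiz both have roll number 171, so the next rule applies.
Among Abara and Ruiz, alphabetically by surname: Abara before Ruiz.
Among Varga, Kowalski, Pereira, Ivanova, Petrov and Romero, by date of appointment to the Order (later first) (reversed rule for this group): Varga (Apr 11, 2002) before Kowalski (Nov 28, 2000) before Pereira (Sep 14, 1998) before Ivanova and Petrov (May 16, 1996) before Romero (Feb 22, 1995).
Ivanova and Petrov both have roll number 996, so the next rule applies.
Among Ivanova and Petrov, alphabetically by surname: Ivanova before Petrov.
Full order: Abara, Ruiz, Baptiste, Lindqvist, Varga, Kowalski, Pereira, Ivanova, Petrov, Romero.

Abara, Ruiz, Baptiste, Lindqvist, Varga, Kowalski, Pereira, Ivanova, Petrov, Romero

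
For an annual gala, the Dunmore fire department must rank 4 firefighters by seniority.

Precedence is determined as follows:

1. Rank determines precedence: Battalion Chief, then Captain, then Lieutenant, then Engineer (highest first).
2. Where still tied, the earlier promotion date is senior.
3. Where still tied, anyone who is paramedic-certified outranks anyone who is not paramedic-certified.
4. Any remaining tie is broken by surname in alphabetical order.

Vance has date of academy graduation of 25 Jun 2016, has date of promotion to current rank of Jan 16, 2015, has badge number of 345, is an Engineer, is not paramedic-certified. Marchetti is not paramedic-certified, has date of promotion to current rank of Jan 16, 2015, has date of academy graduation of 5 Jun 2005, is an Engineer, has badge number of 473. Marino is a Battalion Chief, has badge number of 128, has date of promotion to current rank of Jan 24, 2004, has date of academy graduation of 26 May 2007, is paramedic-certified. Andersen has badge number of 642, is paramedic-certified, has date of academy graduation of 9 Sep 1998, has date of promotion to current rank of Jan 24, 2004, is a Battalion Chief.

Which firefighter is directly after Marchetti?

Vance

By rank: Andersen and Marino (Battalion Chief); then Marchetti and Vance (Engineer).
Andersen and Marino both have date of promotion to current rank Jan 24, 2004, so the next rule applies.
Andersen and Marino are each paramedic-certified, so the next rule applies.
Among Andersen and Marino, alphabetically by surname: Andersen before Marino.
Marchetti and Vance both have date of promotion to current rank Jan 16, 2015, so the next rule applies.
Marchetti and Vance are each not paramedic-certified, so the next rule applies.
Among Marchetti and Vance, alphabetically by surname: Marchetti before Vance.
Order: Andersen, Marino, Marchetti, Vance.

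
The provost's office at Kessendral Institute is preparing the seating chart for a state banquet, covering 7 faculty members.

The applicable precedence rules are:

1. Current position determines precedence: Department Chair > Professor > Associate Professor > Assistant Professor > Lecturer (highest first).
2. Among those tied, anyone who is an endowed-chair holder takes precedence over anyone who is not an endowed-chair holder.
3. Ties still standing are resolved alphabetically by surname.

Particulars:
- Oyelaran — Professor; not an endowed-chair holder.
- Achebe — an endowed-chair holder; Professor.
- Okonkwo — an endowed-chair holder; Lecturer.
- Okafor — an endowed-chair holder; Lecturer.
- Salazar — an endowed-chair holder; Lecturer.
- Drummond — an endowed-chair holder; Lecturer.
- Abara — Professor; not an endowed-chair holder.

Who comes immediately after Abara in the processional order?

Oyelaran

By current position: Achebe, Abara and Oyelaran (Professor); then Drummond, Okafor, Okonkwo and Salazar (Lecturer).
Among Achebe, Abara and Oyelaran, an endowed-chair holder before not an endowed-chair holder: Achebe (an endowed-chair holder) before Abara and Oyelaran (not an endowed-chair holder).
Among Abara and Oyelaran, alphabetically by surname: Abara before Oyelaran.
Drummond, Okafor, Okonkwo and Salazar are each an endowed-chair holder, so the next rule applies.
Among Drummond, Okafor, Okonkwo and Salazar, alphabetically by surname: Drummond before Okafor before Okonkwo before Salazar.
Order: Achebe, Abara, Oyelaran, Drummond, Okafor, Okonkwo, Salazar.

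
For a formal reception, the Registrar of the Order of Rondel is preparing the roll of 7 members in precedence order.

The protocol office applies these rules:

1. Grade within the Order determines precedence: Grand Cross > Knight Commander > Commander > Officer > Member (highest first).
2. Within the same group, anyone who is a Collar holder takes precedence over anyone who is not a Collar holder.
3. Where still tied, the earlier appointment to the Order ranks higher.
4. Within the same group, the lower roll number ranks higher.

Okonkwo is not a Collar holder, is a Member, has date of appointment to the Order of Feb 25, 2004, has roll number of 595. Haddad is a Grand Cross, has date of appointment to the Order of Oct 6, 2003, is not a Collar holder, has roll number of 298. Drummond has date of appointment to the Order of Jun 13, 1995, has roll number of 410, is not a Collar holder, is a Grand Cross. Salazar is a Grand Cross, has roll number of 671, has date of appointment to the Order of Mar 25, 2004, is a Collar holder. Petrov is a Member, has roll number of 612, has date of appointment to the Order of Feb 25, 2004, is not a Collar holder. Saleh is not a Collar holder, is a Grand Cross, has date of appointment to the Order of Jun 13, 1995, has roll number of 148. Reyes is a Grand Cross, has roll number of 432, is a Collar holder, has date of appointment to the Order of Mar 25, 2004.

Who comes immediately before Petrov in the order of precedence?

By grade within the Order: Reyes, Salazar, Saleh, Drummond and Haddad (Grand Cross); then Okonkwo and Petrov (Member).
Among Reyes, Salazar, Saleh, Drummond and Haddad, a Collar holder before not a Collar holder: Reyes and Salazar (a Collar holder) before Saleh, Drummond and Haddad (not a Collar holder).
Reyes and Salazar both have date of appointment to the Order Mar 25, 2004, so the next rule applies.
Among Reyes and Salazar, by roll number (lower first): Reyes (432) before Salazar (671).
Among Saleh, Drummond and Haddad, by date of appointment to the Order (earlier first): Saleh and Drummond (Jun 13, 1995) before Haddad (Oct 6, 2003).
Among Saleh and Drummond, by roll number (lower first): Saleh (148) before Drummond (410).
Okonkwo and Petrov are each not a Collar holder, so the next rule applies.
Okonkwo and Petrov both have date of appointment to the Order Feb 25, 2004, so the next rule applies.
Among Okonkwo and Petrov, by roll number (lower first): Okonkwo (595) before Petrov (612).
Order: Reyes, Salazar, Saleh, Drummond, Haddad, Okonkwo, Petrov.

Okonkwo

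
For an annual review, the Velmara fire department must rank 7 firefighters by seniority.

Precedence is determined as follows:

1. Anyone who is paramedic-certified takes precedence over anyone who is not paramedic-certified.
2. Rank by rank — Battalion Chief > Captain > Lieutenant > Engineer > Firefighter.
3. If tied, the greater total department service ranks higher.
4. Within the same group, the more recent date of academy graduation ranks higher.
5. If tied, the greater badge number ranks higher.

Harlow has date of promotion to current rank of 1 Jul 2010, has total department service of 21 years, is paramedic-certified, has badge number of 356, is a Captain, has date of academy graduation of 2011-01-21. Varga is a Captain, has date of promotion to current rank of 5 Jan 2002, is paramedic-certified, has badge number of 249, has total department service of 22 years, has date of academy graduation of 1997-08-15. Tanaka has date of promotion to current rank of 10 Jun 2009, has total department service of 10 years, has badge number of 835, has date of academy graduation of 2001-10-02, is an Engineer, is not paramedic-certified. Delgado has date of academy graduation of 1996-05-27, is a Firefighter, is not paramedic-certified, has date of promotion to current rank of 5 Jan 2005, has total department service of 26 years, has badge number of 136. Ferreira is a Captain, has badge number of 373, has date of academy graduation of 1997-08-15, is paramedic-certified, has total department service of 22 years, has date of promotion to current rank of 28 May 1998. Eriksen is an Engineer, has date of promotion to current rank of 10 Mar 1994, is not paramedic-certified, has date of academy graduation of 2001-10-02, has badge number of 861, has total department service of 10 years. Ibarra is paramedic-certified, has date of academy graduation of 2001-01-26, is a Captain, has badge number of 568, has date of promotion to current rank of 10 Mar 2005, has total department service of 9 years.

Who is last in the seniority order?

Delgado

By the first rule: Ferreira, Varga, Harlow and Ibarra (each paramedic-certified); then Eriksen, Tanaka and Delgado (each not paramedic-certified).
Ferreira, Varga, Harlow and Ibarra are each Captain, so the next rule applies.
Among Ferreira, Varga, Harlow and Ibarra, by total department service (higher first): Ferreira and Varga (22 years) before Harlow (21 years) before Ibarra (9 years).
Ferreira and Varga both have date of academy graduation 1997-08-15, so the next rule applies.
Among Ferreira and Varga, by badge number (higher first): Ferreira (373) before Varga (249).
Among Eriksen, Tanaka and Delgado, by rank: Eriksen and Tanaka (Engineer) before Delgado (Firefighter).
Eriksen and Tanaka both have total department service 10 years, so the next rule applies.
Eriksen and Tanaka both have date of academy graduation 2001-10-02, so the next rule applies.
Among Eriksen and Tanaka, by badge number (higher first): Eriksen (861) before Tanaka (835).
Order: Ferreira, Varga, Harlow, Ibarra, Eriksen, Tanaka, Delgado.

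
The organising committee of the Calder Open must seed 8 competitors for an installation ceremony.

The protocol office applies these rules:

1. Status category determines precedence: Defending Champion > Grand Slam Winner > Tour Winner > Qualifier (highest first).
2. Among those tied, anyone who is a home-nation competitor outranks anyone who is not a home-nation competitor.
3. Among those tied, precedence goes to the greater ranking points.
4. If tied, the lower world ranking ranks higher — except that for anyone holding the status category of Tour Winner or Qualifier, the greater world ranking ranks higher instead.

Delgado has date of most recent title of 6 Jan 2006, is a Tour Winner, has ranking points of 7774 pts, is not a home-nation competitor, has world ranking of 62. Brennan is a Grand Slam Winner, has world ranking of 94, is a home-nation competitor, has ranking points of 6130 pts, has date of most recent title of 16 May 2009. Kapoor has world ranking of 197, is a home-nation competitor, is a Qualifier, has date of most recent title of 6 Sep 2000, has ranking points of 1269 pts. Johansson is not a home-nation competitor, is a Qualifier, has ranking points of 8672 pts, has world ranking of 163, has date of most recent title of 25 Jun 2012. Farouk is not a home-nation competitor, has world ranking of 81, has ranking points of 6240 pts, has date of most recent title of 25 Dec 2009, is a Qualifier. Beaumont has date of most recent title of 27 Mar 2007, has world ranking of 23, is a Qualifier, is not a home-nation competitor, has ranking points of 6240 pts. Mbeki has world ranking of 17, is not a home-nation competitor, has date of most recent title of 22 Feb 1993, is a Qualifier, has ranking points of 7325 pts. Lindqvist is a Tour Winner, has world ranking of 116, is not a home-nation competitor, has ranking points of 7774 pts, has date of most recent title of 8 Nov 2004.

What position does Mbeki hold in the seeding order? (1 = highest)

By status category: Brennan (Grand Slam Winner); then Lindqvist and Delgado (Tour Winner); then Kapoor, Johansson, Mbeki, Farouk and Beaumont (Qualifier).
Lindqvist and Delgado are each not a home-nation competitor, so the next rule applies.
Lindqvist and Delgado both have ranking points 7774 pts, so the next rule applies.
Among Lindqvist and Delgado, by world ranking (higher first) (reversed rule for this group): Lindqvist (116) before Delgado (62).
Among Kapoor, Johansson, Mbeki, Farouk and Beaumont, a home-nation competitor before not a home-nation competitor: Kapoor (a home-nation competitor) before Johansson, Mbeki, Farouk and Beaumont (not a home-nation competitor).
Among Johansson, Mbeki, Farouk and Beaumont, by ranking points (higher first): Johansson (8672 pts) before Mbeki (7325 pts) before Farouk and Beaumont (6240 pts).
Among Farouk and Beaumont, by world ranking (higher first) (reversed rule for this group): Farouk (81) before Beaumont (23).
Order: Brennan, Lindqvist, Delgado, Kapoor, Johansson, Mbeki, Farouk, Beaumont. So position 6.

6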